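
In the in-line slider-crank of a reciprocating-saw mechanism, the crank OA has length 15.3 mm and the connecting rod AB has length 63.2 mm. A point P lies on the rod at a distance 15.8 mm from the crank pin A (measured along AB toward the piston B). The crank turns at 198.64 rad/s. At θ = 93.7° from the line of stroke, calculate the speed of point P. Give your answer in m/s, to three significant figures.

ω = 198.6 rad/s.  Crank-pin speed |V_A| = rω = 3.0392 m/s, perpendicular to OA.
Rod angle: sinφ = −(r/L) sinθ ⇒ φ = -13.980°; ω_rod = −rω cosθ/√(L²−r²sin²θ) = +3.198 rad/s.
V_P = V_A + ω_rod × AP, with AP = 0.0158 m along the rod.
Components: V_Px = −rω sinθ − a·ω_rod·sinφ = -3.0207 m/s;  V_Py = rω cosθ + a·ω_rod·cosφ = -0.14709 m/s.
|V_P| = √(V_Px² + V_Py²) = 3.0242 m/s.

3.02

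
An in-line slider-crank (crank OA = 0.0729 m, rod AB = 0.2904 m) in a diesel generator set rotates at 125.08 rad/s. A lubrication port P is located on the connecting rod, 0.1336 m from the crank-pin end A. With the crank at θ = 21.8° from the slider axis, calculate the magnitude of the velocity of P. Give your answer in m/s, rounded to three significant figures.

5.91

ω = 125.1 rad/s.  Crank-pin speed |V_A| = rω = 9.1183 m/s, perpendicular to OA.
Rod angle: sinφ = −(r/L) sinθ ⇒ φ = -5.349°; ω_rod = −rω cosθ/√(L²−r²sin²θ) = -29.281 rad/s.
V_P = V_A + ω_rod × AP, with AP = 0.1336 m along the rod.
Components: V_Px = −rω sinθ − a·ω_rod·sinφ = -3.751 m/s;  V_Py = rω cosθ + a·ω_rod·cosφ = +4.5713 m/s.
|V_P| = √(V_Px² + V_Py²) = 5.9132 m/s.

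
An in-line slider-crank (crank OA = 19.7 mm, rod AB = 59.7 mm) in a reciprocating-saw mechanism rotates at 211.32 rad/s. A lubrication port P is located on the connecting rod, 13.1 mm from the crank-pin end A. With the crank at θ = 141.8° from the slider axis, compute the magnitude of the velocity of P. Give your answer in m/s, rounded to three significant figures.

ω = 211.3 rad/s.  Crank-pin speed |V_A| = rω = 4.163 m/s, perpendicular to OA.
Rod angle: sinφ = −(r/L) sinθ ⇒ φ = -11.775°; ω_rod = −rω cosθ/√(L²−r²sin²θ) = +55.977 rad/s.
V_P = V_A + ω_rod × AP, with AP = 0.0131 m along the rod.
Components: V_Px = −rω sinθ − a·ω_rod·sinφ = -2.4248 m/s;  V_Py = rω cosθ + a·ω_rod·cosφ = -2.5537 m/s.
|V_P| = √(V_Px² + V_Py²) = 3.5215 m/s.

3.52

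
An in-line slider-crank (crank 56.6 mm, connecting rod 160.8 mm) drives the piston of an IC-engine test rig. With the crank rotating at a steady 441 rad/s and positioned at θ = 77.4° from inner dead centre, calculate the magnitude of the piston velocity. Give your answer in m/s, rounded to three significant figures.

26.4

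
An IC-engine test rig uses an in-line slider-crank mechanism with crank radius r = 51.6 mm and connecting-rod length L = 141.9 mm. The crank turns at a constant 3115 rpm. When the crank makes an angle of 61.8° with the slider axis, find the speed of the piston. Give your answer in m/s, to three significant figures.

17.5

ω = 2π·3115/60 = 326.2 rad/s
For an in-line slider-crank, x = r cosθ + √(L² − r² sin²θ), so v = −rω sinθ·[1 + r cosθ/√(L² − r² sin²θ)].
With r = 0.0516 m, L = 0.1419 m, θ = 61.8°: √(L² − r² sin²θ) = 0.13442 m.
v = −0.0516·326.2·0.88130·[1 + 0.0516·0.47255/0.13442] = -17.525 m/s.
|v| = 17.525 m/s.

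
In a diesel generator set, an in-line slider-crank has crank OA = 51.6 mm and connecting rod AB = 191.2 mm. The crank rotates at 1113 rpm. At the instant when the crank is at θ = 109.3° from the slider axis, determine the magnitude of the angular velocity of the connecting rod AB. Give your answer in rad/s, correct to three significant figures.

ω = 116.6 rad/s (converted from 1113 rpm).
The rod makes angle φ with the slider axis where L sinφ = r sinθ; differentiating, L cosφ·φ̇ = r ω cosθ.
L cosφ = √(L² − r² sin²θ) = 0.18489 m.
|ω_rod| = r ω |cosθ| / √(L² − r² sin²θ) = 0.0516·116.6·0.33051/0.18489 = 10.751 rad/s.

10.8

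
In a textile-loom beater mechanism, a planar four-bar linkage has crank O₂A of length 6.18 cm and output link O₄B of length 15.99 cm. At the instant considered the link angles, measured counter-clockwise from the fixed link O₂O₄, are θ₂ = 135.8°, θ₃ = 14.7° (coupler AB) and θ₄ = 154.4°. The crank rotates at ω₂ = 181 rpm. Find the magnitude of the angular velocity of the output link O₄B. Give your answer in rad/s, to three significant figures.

9.70

ω₂ = 18.95 rad/s (from 181 rpm).
Differentiating the loop-closure r₂e^{iθ₂}+r₃e^{iθ₃}=r₁+r₄e^{iθ₄} gives r₂ω₂e^{iθ₂}+r₃ω₃e^{iθ₃}=r₄ω₄e^{iθ₄}.
Eliminating the other unknown: ω₄ = r₂ω₂ sin(θ₂−θ₃) / [r₄ sin(θ₄−θ₃)].
Numerator sine = +0.85627; denominator sine = +0.64679.
Result = 0.0618·18.95·(+0.85627) / (0.1599·(+0.64679)) = +9.6982 rad/s; magnitude 9.6982 rad/s.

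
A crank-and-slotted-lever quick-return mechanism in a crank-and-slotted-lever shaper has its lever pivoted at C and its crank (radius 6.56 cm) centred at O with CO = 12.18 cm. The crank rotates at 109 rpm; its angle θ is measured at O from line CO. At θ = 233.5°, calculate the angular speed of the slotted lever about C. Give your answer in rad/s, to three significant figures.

ω = 11.41 rad/s (from 109 rpm).
Crank pin A relative to C: A = (d + r cosθ, r sinθ); lever angle φ = atan2(r sinθ, d + r cosθ).
Differentiating tanφ: φ̇ = rω(d cosθ + r)/(d² + r² + 2dr cosθ).
d² + r² + 2dr cosθ = |CA|² = 0.00963324 m²;  d cosθ + r = -0.0068494 m.
|ω_lever| = |0.0656·11.41·-0.0068494| / 0.00963324 = 0.5324 rad/s.

0.532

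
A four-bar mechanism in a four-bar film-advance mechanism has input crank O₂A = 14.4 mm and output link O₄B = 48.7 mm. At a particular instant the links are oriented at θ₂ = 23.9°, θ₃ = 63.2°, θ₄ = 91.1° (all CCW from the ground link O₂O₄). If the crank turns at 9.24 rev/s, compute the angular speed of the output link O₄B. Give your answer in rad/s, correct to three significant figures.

23.2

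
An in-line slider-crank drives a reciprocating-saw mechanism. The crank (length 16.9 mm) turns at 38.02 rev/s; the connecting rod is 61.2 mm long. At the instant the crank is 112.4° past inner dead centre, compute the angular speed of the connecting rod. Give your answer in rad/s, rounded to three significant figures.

26.0

ω = 238.9 rad/s (converted from 38.02 rev/s).
The rod makes angle φ with the slider axis where L sinφ = r sinθ; differentiating, L cosφ·φ̇ = r ω cosθ.
L cosφ = √(L² − r² sin²θ) = 0.059172 m.
|ω_rod| = r ω |cosθ| / √(L² − r² sin²θ) = 0.0169·238.9·0.38107/0.059172 = 26 rad/s.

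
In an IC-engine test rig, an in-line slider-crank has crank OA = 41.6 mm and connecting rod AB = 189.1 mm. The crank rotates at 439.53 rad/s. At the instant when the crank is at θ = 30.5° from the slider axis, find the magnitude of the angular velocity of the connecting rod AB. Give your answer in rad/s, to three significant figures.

ω = 439.5 rad/s
The rod makes angle φ with the slider axis where L sinφ = r sinθ; differentiating, L cosφ·φ̇ = r ω cosθ.
L cosφ = √(L² − r² sin²θ) = 0.18792 m.
|ω_rod| = r ω |cosθ| / √(L² − r² sin²θ) = 0.0416·439.5·0.86163/0.18792 = 83.837 rad/s.

83.8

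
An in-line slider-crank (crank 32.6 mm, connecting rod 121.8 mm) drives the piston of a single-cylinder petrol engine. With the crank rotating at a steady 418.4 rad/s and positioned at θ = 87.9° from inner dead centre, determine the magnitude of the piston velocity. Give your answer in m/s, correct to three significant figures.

13.8

ω = 418.4 rad/s
For an in-line slider-crank, x = r cosθ + √(L² − r² sin²θ), so v = −rω sinθ·[1 + r cosθ/√(L² − r² sin²θ)].
With r = 0.0326 m, L = 0.1218 m, θ = 87.9°: √(L² − r² sin²θ) = 0.11736 m.
v = −0.0326·418.4·0.99933·[1 + 0.0326·0.03664/0.11736] = -13.769 m/s.
|v| = 13.769 m/s.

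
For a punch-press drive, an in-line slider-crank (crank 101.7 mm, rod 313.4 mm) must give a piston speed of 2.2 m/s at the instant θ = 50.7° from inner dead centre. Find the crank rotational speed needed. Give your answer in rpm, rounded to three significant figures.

220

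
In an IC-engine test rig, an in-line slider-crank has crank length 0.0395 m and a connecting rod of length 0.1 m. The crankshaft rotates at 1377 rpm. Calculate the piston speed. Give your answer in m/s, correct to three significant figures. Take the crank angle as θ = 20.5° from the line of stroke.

2.74

ω = 2π·1377/60 = 144.2 rad/s
For an in-line slider-crank, x = r cosθ + √(L² − r² sin²θ), so v = −rω sinθ·[1 + r cosθ/√(L² − r² sin²θ)].
With r = 0.0395 m, L = 0.1 m, θ = 20.5°: √(L² − r² sin²θ) = 0.099039 m.
v = −0.0395·144.2·0.35021·[1 + 0.0395·0.93667/0.099039] = -2.7399 m/s.
|v| = 2.7399 m/s.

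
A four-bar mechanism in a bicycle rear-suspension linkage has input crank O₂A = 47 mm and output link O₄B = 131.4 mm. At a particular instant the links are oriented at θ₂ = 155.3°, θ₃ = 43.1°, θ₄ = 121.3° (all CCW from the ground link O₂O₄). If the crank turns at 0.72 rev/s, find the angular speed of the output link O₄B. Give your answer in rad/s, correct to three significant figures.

1.53

ω₂ = 4.524 rad/s (from 0.72 rev/s).
Differentiating the loop-closure r₂e^{iθ₂}+r₃e^{iθ₃}=r₁+r₄e^{iθ₄} gives r₂ω₂e^{iθ₂}+r₃ω₃e^{iθ₃}=r₄ω₄e^{iθ₄}.
Eliminating the other unknown: ω₄ = r₂ω₂ sin(θ₂−θ₃) / [r₄ sin(θ₄−θ₃)].
Numerator sine = +0.92587; denominator sine = +0.97887.
Result = 0.047·4.524·(+0.92587) / (0.1314·(+0.97887)) = +1.5305 rad/s; magnitude 1.5305 rad/s.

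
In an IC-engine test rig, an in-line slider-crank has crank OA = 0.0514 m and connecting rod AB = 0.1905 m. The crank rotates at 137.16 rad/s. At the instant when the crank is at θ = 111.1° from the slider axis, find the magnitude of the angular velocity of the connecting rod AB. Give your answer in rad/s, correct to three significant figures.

ω = 137.2 rad/s
The rod makes angle φ with the slider axis where L sinφ = r sinθ; differentiating, L cosφ·φ̇ = r ω cosθ.
L cosφ = √(L² − r² sin²θ) = 0.18437 m.
|ω_rod| = r ω |cosθ| / √(L² − r² sin²θ) = 0.0514·137.2·0.36000/0.18437 = 13.766 rad/s.

13.8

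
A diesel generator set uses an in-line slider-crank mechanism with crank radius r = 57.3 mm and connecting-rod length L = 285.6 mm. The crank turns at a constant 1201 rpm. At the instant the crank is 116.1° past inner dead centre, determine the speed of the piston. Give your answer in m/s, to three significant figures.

5.89

ω = 2π·1201/60 = 125.8 rad/s
For an in-line slider-crank, x = r cosθ + √(L² − r² sin²θ), so v = −rω sinθ·[1 + r cosθ/√(L² − r² sin²θ)].
With r = 0.0573 m, L = 0.2856 m, θ = 116.1°: √(L² − r² sin²θ) = 0.28093 m.
v = −0.0573·125.8·0.89803·[1 + 0.0573·-0.43994/0.28093] = -5.8909 m/s.
|v| = 5.8909 m/s.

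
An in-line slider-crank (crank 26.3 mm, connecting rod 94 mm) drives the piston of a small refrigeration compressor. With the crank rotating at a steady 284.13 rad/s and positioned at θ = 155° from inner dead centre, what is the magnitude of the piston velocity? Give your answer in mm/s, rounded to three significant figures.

2350

ω = 284.1 rad/s
For an in-line slider-crank, x = r cosθ + √(L² − r² sin²θ), so v = −rω sinθ·[1 + r cosθ/√(L² − r² sin²θ)].
With r = 0.0263 m, L = 0.094 m, θ = 155°: √(L² − r² sin²θ) = 0.093341 m.
v = −0.0263·284.1·0.42262·[1 + 0.0263·-0.90631/0.093341] = -2.3516 m/s.
|v| = 2.3516 m/s = 2351.6 mm/s.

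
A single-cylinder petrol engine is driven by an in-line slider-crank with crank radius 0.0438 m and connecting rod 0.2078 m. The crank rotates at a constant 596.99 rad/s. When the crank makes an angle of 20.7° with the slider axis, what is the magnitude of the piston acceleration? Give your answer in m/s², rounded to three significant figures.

ω = 597 rad/s
x(θ) = r cosθ + √(L² − r² sin²θ); with ω constant, a = ω²·d²x/dθ².
d²x/dθ² = −r cosθ − r²(cos2θ)/√u − r⁴ sin²2θ/(4u^{3/2}),  u = L² − r² sin²θ = 0.0429411 m².
Substituting r = 0.0438 m, L = 0.2078 m, θ = 20.7°: d²x/dθ² = -0.047962 m.
a = ω²·d²x/dθ² = (597)²·(-0.047962) = -17094 m/s²;  |a| = 17094 m/s².

17100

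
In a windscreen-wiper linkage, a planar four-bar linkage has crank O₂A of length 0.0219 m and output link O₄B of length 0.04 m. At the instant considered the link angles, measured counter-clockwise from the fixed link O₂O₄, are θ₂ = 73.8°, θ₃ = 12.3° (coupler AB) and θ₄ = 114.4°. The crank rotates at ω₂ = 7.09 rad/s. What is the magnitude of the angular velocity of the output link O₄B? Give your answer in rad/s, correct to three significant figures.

3.49

ω₂ = 7.09 rad/s
Differentiating the loop-closure r₂e^{iθ₂}+r₃e^{iθ₃}=r₁+r₄e^{iθ₄} gives r₂ω₂e^{iθ₂}+r₃ω₃e^{iθ₃}=r₄ω₄e^{iθ₄}.
Eliminating the other unknown: ω₄ = r₂ω₂ sin(θ₂−θ₃) / [r₄ sin(θ₄−θ₃)].
Numerator sine = +0.87882; denominator sine = +0.97778.
Result = 0.0219·7.09·(+0.87882) / (0.04·(+0.97778)) = +3.4889 rad/s; magnitude 3.4889 rad/s.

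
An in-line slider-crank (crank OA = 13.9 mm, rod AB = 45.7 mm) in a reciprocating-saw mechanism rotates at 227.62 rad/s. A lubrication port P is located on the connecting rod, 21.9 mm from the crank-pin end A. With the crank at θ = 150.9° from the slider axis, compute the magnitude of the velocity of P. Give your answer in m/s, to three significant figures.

ω = 227.6 rad/s.  Crank-pin speed |V_A| = rω = 3.1639 m/s, perpendicular to OA.
Rod angle: sinφ = −(r/L) sinθ ⇒ φ = -8.507°; ω_rod = −rω cosθ/√(L²−r²sin²θ) = +61.166 rad/s.
V_P = V_A + ω_rod × AP, with AP = 0.0219 m along the rod.
Components: V_Px = −rω sinθ − a·ω_rod·sinφ = -1.3406 m/s;  V_Py = rω cosθ + a·ω_rod·cosφ = -1.4397 m/s.
|V_P| = √(V_Px² + V_Py²) = 1.9672 m/s.

1.97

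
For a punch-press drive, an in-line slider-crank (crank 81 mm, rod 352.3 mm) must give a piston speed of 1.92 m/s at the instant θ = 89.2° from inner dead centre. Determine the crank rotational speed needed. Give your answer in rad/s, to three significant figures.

23.6

For an in-line slider-crank, |v_piston| = rω|sinθ|·[1 + r cosθ/√(L² − r² sin²θ)].
With r = 0.081 m, L = 0.3523 m, θ = 89.2°: the bracketed kinematic factor |dx/dθ| = 0.081259 m.
ω = v/|dx/dθ| = 1.92/0.081259 = 23.628 rad/s.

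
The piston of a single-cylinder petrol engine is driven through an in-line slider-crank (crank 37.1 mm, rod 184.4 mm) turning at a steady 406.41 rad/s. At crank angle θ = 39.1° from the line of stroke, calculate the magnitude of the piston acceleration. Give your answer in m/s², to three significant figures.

5020

ω = 406.4 rad/s
x(θ) = r cosθ + √(L² − r² sin²θ); with ω constant, a = ω²·d²x/dθ².
d²x/dθ² = −r cosθ − r²(cos2θ)/√u − r⁴ sin²2θ/(4u^{3/2}),  u = L² − r² sin²θ = 0.0334559 m².
Substituting r = 0.0371 m, L = 0.1844 m, θ = 39.1°: d²x/dθ² = -0.030404 m.
a = ω²·d²x/dθ² = (406.4)²·(-0.030404) = -5021.9 m/s²;  |a| = 5021.9 m/s².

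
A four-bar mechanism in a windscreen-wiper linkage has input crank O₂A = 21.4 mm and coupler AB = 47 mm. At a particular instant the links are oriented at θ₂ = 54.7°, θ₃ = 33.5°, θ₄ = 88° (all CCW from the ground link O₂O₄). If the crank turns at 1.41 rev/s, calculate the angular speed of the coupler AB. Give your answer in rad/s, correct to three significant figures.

ω₂ = 8.859 rad/s (from 1.41 rev/s).
Differentiating the loop-closure r₂e^{iθ₂}+r₃e^{iθ₃}=r₁+r₄e^{iθ₄} gives r₂ω₂e^{iθ₂}+r₃ω₃e^{iθ₃}=r₄ω₄e^{iθ₄}.
Eliminating the other unknown: ω₃ = r₂ω₂ sin(θ₄−θ₂) / [r₃ sin(θ₃−θ₄)].
Numerator sine = +0.54902; denominator sine = -0.81412.
Result = 0.0214·8.859·(+0.54902) / (0.047·(-0.81412)) = -2.7203 rad/s; magnitude 2.7203 rad/s.

2.72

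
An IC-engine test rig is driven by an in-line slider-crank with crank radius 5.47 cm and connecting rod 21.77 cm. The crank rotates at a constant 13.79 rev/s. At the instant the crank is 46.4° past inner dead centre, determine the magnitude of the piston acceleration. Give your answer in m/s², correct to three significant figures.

280

ω = 2π·13.8 = 86.65 rad/s
x(θ) = r cosθ + √(L² − r² sin²θ); with ω constant, a = ω²·d²x/dθ².
d²x/dθ² = −r cosθ − r²(cos2θ)/√u − r⁴ sin²2θ/(4u^{3/2}),  u = L² − r² sin²θ = 0.0458242 m².
Substituting r = 0.0547 m, L = 0.2177 m, θ = 46.4°: d²x/dθ² = -0.037267 m.
a = ω²·d²x/dθ² = (86.65)²·(-0.037267) = -279.78 m/s²;  |a| = 279.78 m/s².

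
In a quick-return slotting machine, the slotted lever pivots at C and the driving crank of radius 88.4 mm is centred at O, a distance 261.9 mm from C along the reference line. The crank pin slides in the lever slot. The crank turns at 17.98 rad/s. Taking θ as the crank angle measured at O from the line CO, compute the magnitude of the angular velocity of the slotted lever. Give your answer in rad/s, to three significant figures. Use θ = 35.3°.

ω = 17.98 rad/s
Crank pin A relative to C: A = (d + r cosθ, r sinθ); lever angle φ = atan2(r sinθ, d + r cosθ).
Differentiating tanφ: φ̇ = rω(d cosθ + r)/(d² + r² + 2dr cosθ).
d² + r² + 2dr cosθ = |CA|² = 0.114197 m²;  d cosθ + r = +0.30215 m.
|ω_lever| = |0.0884·17.98·+0.30215| / 0.114197 = 4.2054 rad/s.

4.21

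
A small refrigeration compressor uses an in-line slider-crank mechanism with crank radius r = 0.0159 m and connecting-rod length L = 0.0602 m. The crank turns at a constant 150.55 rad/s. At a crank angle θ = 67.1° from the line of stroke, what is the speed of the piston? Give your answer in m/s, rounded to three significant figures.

2.44

ω = 150.6 rad/s
For an in-line slider-crank, x = r cosθ + √(L² − r² sin²θ), so v = −rω sinθ·[1 + r cosθ/√(L² − r² sin²θ)].
With r = 0.0159 m, L = 0.0602 m, θ = 67.1°: √(L² − r² sin²θ) = 0.058391 m.
v = −0.0159·150.6·0.92119·[1 + 0.0159·0.38912/0.058391] = -2.4387 m/s.
|v| = 2.4387 m/s.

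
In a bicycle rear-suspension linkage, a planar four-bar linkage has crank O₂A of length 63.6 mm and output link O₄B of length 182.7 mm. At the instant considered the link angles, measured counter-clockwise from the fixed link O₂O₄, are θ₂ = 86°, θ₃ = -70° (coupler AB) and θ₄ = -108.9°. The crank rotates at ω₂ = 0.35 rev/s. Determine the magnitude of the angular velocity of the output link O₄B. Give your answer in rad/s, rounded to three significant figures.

ω₂ = 2.199 rad/s (from 0.35 rev/s).
Differentiating the loop-closure r₂e^{iθ₂}+r₃e^{iθ₃}=r₁+r₄e^{iθ₄} gives r₂ω₂e^{iθ₂}+r₃ω₃e^{iθ₃}=r₄ω₄e^{iθ₄}.
Eliminating the other unknown: ω₄ = r₂ω₂ sin(θ₂−θ₃) / [r₄ sin(θ₄−θ₃)].
Numerator sine = +0.40674; denominator sine = -0.62796.
Result = 0.0636·2.199·(+0.40674) / (0.1827·(-0.62796)) = -0.49584 rad/s; magnitude 0.49584 rad/s.

0.496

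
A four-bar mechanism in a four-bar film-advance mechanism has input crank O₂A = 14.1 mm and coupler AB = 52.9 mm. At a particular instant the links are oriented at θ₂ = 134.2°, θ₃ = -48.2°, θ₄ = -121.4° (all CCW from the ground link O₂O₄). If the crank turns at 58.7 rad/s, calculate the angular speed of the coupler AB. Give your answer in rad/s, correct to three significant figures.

ω₂ = 58.7 rad/s
Differentiating the loop-closure r₂e^{iθ₂}+r₃e^{iθ₃}=r₁+r₄e^{iθ₄} gives r₂ω₂e^{iθ₂}+r₃ω₃e^{iθ₃}=r₄ω₄e^{iθ₄}.
Eliminating the other unknown: ω₃ = r₂ω₂ sin(θ₄−θ₂) / [r₃ sin(θ₃−θ₄)].
Numerator sine = +0.96858; denominator sine = +0.95732.
Result = 0.0141·58.7·(+0.96858) / (0.0529·(+0.95732)) = +15.83 rad/s; magnitude 15.83 rad/s.

15.8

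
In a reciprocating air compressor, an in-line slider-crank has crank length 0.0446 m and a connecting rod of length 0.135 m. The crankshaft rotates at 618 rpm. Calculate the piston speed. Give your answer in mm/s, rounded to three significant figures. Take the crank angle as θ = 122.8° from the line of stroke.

1970

ω = 2π·618/60 = 64.72 rad/s
For an in-line slider-crank, x = r cosθ + √(L² − r² sin²θ), so v = −rω sinθ·[1 + r cosθ/√(L² − r² sin²θ)].
With r = 0.0446 m, L = 0.135 m, θ = 122.8°: √(L² − r² sin²θ) = 0.12969 m.
v = −0.0446·64.72·0.84057·[1 + 0.0446·-0.54171/0.12969] = -1.9742 m/s.
|v| = 1.9742 m/s = 1974.2 mm/s.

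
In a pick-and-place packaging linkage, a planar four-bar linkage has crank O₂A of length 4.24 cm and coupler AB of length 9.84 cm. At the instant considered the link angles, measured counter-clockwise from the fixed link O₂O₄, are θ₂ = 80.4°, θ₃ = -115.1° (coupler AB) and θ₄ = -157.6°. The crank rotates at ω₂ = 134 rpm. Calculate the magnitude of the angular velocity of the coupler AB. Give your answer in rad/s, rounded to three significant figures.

ω₂ = 14.03 rad/s (from 134 rpm).
Differentiating the loop-closure r₂e^{iθ₂}+r₃e^{iθ₃}=r₁+r₄e^{iθ₄} gives r₂ω₂e^{iθ₂}+r₃ω₃e^{iθ₃}=r₄ω₄e^{iθ₄}.
Eliminating the other unknown: ω₃ = r₂ω₂ sin(θ₄−θ₂) / [r₃ sin(θ₃−θ₄)].
Numerator sine = +0.84805; denominator sine = +0.67559.
Result = 0.0424·14.03·(+0.84805) / (0.0984·(+0.67559)) = +7.59 rad/s; magnitude 7.59 rad/s.

7.59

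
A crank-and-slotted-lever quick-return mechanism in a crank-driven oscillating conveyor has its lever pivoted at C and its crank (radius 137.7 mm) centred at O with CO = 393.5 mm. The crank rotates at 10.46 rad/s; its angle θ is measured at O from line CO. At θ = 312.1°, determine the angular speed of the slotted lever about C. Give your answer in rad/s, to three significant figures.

ω = 10.46 rad/s
Crank pin A relative to C: A = (d + r cosθ, r sinθ); lever angle φ = atan2(r sinθ, d + r cosθ).
Differentiating tanφ: φ̇ = rω(d cosθ + r)/(d² + r² + 2dr cosθ).
d² + r² + 2dr cosθ = |CA|² = 0.246458 m²;  d cosθ + r = +0.40151 m.
|ω_lever| = |0.1377·10.46·+0.40151| / 0.246458 = 2.3465 rad/s.

2.35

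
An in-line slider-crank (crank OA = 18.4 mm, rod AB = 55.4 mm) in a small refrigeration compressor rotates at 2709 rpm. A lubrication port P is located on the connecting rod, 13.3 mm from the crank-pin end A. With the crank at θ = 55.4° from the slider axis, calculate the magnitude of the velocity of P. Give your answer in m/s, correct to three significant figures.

ω = 283.7 rad/s.  Crank-pin speed |V_A| = rω = 5.2198 m/s, perpendicular to OA.
Rod angle: sinφ = −(r/L) sinθ ⇒ φ = -15.866°; ω_rod = −rω cosθ/√(L²−r²sin²θ) = -55.622 rad/s.
V_P = V_A + ω_rod × AP, with AP = 0.0133 m along the rod.
Components: V_Px = −rω sinθ − a·ω_rod·sinφ = -4.4989 m/s;  V_Py = rω cosθ + a·ω_rod·cosφ = +2.2525 m/s.
|V_P| = √(V_Px² + V_Py²) = 5.0312 m/s.

5.03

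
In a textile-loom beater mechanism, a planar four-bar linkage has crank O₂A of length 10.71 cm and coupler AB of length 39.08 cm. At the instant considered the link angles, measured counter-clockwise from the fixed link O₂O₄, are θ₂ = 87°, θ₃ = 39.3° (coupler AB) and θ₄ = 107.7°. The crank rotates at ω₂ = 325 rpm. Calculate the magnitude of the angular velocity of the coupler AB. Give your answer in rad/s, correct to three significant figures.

ω₂ = 34.03 rad/s (from 325 rpm).
Differentiating the loop-closure r₂e^{iθ₂}+r₃e^{iθ₃}=r₁+r₄e^{iθ₄} gives r₂ω₂e^{iθ₂}+r₃ω₃e^{iθ₃}=r₄ω₄e^{iθ₄}.
Eliminating the other unknown: ω₃ = r₂ω₂ sin(θ₄−θ₂) / [r₃ sin(θ₃−θ₄)].
Numerator sine = +0.35347; denominator sine = -0.92978.
Result = 0.1071·34.03·(+0.35347) / (0.3908·(-0.92978)) = -3.5459 rad/s; magnitude 3.5459 rad/s.

3.55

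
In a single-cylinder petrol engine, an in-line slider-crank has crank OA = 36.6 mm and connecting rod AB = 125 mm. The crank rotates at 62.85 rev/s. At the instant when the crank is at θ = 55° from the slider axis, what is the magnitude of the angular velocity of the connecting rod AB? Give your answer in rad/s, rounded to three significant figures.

68.3

ω = 394.9 rad/s (converted from 62.85 rev/s).
The rod makes angle φ with the slider axis where L sinφ = r sinθ; differentiating, L cosφ·φ̇ = r ω cosθ.
L cosφ = √(L² − r² sin²θ) = 0.12135 m.
|ω_rod| = r ω |cosθ| / √(L² − r² sin²θ) = 0.0366·394.9·0.57358/0.12135 = 68.315 rad/s.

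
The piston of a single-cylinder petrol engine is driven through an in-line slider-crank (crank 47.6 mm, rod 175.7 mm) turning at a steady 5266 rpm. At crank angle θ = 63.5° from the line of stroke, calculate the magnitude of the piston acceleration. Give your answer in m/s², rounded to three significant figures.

ω = 2π·5266/60 = 551.5 rad/s
x(θ) = r cosθ + √(L² − r² sin²θ); with ω constant, a = ω²·d²x/dθ².
d²x/dθ² = −r cosθ − r²(cos2θ)/√u − r⁴ sin²2θ/(4u^{3/2}),  u = L² − r² sin²θ = 0.0290558 m².
Substituting r = 0.0476 m, L = 0.1757 m, θ = 63.5°: d²x/dθ² = -0.013405 m.
a = ω²·d²x/dθ² = (551.5)²·(-0.013405) = -4076.4 m/s²;  |a| = 4076.4 m/s².

4080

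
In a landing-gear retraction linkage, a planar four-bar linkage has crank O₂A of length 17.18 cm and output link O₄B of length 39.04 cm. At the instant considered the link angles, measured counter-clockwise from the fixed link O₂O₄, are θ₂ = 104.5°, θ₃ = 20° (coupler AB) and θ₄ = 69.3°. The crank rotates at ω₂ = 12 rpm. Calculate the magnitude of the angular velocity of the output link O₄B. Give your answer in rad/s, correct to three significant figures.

0.726

ω₂ = 1.257 rad/s (from 12 rpm).
Differentiating the loop-closure r₂e^{iθ₂}+r₃e^{iθ₃}=r₁+r₄e^{iθ₄} gives r₂ω₂e^{iθ₂}+r₃ω₃e^{iθ₃}=r₄ω₄e^{iθ₄}.
Eliminating the other unknown: ω₄ = r₂ω₂ sin(θ₂−θ₃) / [r₄ sin(θ₄−θ₃)].
Numerator sine = +0.99540; denominator sine = +0.75813.
Result = 0.1718·1.257·(+0.99540) / (0.3904·(+0.75813)) = +0.72606 rad/s; magnitude 0.72606 rad/s.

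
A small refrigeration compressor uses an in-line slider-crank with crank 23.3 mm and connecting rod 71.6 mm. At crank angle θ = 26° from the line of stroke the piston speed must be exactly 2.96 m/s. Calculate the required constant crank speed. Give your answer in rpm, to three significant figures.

For an in-line slider-crank, |v_piston| = rω|sinθ|·[1 + r cosθ/√(L² − r² sin²θ)].
With r = 0.0233 m, L = 0.0716 m, θ = 26°: the bracketed kinematic factor |dx/dθ| = 0.013232 m.
ω = v/|dx/dθ| = 2.96/0.013232 = 223.69 rad/s.
N = 60ω/(2π) = 2136.1 rpm.

2140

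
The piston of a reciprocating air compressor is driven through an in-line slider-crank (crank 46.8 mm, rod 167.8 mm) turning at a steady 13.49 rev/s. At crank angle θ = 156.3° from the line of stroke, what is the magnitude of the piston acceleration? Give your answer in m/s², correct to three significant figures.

ω = 2π·13.5 = 84.76 rad/s
x(θ) = r cosθ + √(L² − r² sin²θ); with ω constant, a = ω²·d²x/dθ².
d²x/dθ² = −r cosθ − r²(cos2θ)/√u − r⁴ sin²2θ/(4u^{3/2}),  u = L² − r² sin²θ = 0.027803 m².
Substituting r = 0.0468 m, L = 0.1678 m, θ = 156.3°: d²x/dθ² = +0.033822 m.
a = ω²·d²x/dθ² = (84.76)²·(+0.033822) = +242.99 m/s²;  |a| = 242.99 m/s².

243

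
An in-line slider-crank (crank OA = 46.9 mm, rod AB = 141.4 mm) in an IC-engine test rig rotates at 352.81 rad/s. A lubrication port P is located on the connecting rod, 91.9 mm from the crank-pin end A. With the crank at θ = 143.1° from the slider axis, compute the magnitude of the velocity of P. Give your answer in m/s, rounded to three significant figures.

ω = 352.8 rad/s.  Crank-pin speed |V_A| = rω = 16.547 m/s, perpendicular to OA.
Rod angle: sinφ = −(r/L) sinθ ⇒ φ = -11.487°; ω_rod = −rω cosθ/√(L²−r²sin²θ) = +95.493 rad/s.
V_P = V_A + ω_rod × AP, with AP = 0.0919 m along the rod.
Components: V_Px = −rω sinθ − a·ω_rod·sinφ = -8.1873 m/s;  V_Py = rω cosθ + a·ω_rod·cosφ = -4.6322 m/s.
|V_P| = √(V_Px² + V_Py²) = 9.4069 m/s.

9.41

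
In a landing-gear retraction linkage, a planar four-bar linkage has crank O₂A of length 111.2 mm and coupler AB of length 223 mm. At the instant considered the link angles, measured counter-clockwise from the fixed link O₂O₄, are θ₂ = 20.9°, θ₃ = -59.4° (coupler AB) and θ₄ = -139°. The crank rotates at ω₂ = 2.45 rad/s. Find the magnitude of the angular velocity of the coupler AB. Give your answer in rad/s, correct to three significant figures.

ω₂ = 2.45 rad/s
Differentiating the loop-closure r₂e^{iθ₂}+r₃e^{iθ₃}=r₁+r₄e^{iθ₄} gives r₂ω₂e^{iθ₂}+r₃ω₃e^{iθ₃}=r₄ω₄e^{iθ₄}.
Eliminating the other unknown: ω₃ = r₂ω₂ sin(θ₄−θ₂) / [r₃ sin(θ₃−θ₄)].
Numerator sine = -0.34366; denominator sine = +0.98357.
Result = 0.1112·2.45·(-0.34366) / (0.223·(+0.98357)) = -0.42686 rad/s; magnitude 0.42686 rad/s.

0.427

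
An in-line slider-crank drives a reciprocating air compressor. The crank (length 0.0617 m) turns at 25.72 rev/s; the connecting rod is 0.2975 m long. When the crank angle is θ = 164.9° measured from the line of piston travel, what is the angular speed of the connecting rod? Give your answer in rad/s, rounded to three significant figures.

ω = 161.6 rad/s (converted from 25.72 rev/s).
The rod makes angle φ with the slider axis where L sinφ = r sinθ; differentiating, L cosφ·φ̇ = r ω cosθ.
L cosφ = √(L² − r² sin²θ) = 0.29707 m.
|ω_rod| = r ω |cosθ| / √(L² − r² sin²θ) = 0.0617·161.6·0.96547/0.29707 = 32.406 rad/s.

32.4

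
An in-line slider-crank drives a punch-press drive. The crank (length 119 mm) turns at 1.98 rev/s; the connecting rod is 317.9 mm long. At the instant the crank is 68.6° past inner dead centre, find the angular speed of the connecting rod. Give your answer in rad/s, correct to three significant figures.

ω = 12.44 rad/s (converted from 1.98 rev/s).
The rod makes angle φ with the slider axis where L sinφ = r sinθ; differentiating, L cosφ·φ̇ = r ω cosθ.
L cosφ = √(L² − r² sin²θ) = 0.29797 m.
|ω_rod| = r ω |cosθ| / √(L² − r² sin²θ) = 0.119·12.44·0.36488/0.29797 = 1.8129 rad/s.

1.81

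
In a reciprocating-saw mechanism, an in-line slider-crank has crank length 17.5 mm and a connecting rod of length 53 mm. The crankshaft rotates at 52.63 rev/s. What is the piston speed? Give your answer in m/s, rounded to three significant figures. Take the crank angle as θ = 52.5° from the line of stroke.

5.55

ω = 2π·52.6 = 330.7 rad/s
For an in-line slider-crank, x = r cosθ + √(L² − r² sin²θ), so v = −rω sinθ·[1 + r cosθ/√(L² − r² sin²θ)].
With r = 0.0175 m, L = 0.053 m, θ = 52.5°: √(L² − r² sin²θ) = 0.051149 m.
v = −0.0175·330.7·0.79335·[1 + 0.0175·0.60876/0.051149] = -5.5473 m/s.
|v| = 5.5473 m/s.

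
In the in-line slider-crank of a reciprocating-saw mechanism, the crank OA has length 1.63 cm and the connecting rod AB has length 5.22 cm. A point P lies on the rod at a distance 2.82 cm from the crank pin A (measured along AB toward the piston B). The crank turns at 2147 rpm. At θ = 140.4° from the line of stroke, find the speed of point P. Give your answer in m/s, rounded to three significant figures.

ω = 224.8 rad/s.  Crank-pin speed |V_A| = rω = 3.6648 m/s, perpendicular to OA.
Rod angle: sinφ = −(r/L) sinθ ⇒ φ = -11.481°; ω_rod = −rω cosθ/√(L²−r²sin²θ) = +55.2 rad/s.
V_P = V_A + ω_rod × AP, with AP = 0.0282 m along the rod.
Components: V_Px = −rω sinθ − a·ω_rod·sinφ = -2.0262 m/s;  V_Py = rω cosθ + a·ω_rod·cosφ = -1.2983 m/s.
|V_P| = √(V_Px² + V_Py²) = 2.4064 m/s.

2.41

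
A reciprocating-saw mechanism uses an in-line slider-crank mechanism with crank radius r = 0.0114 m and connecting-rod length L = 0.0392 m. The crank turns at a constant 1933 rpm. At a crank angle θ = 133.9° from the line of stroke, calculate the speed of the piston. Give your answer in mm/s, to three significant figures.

ω = 2π·1933/60 = 202.4 rad/s
For an in-line slider-crank, x = r cosθ + √(L² − r² sin²θ), so v = −rω sinθ·[1 + r cosθ/√(L² − r² sin²θ)].
With r = 0.0114 m, L = 0.0392 m, θ = 133.9°: √(L² − r² sin²θ) = 0.03833 m.
v = −0.0114·202.4·0.72055·[1 + 0.0114·-0.69340/0.03833] = -1.3198 m/s.
|v| = 1.3198 m/s = 1319.8 mm/s.

1320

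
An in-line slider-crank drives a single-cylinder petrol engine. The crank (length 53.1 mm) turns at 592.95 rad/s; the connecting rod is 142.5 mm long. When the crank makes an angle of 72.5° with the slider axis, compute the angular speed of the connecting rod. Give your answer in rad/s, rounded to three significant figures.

71.1

ω = 593 rad/s
The rod makes angle φ with the slider axis where L sinφ = r sinθ; differentiating, L cosφ·φ̇ = r ω cosθ.
L cosφ = √(L² − r² sin²θ) = 0.1332 m.
|ω_rod| = r ω |cosθ| / √(L² − r² sin²θ) = 0.0531·593·0.30071/0.1332 = 71.082 rad/s.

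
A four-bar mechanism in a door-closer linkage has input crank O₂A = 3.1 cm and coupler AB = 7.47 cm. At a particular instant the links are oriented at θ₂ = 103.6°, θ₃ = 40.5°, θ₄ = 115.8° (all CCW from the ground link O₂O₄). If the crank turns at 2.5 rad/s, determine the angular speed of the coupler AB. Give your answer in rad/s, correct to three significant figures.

ω₂ = 2.5 rad/s
Differentiating the loop-closure r₂e^{iθ₂}+r₃e^{iθ₃}=r₁+r₄e^{iθ₄} gives r₂ω₂e^{iθ₂}+r₃ω₃e^{iθ₃}=r₄ω₄e^{iθ₄}.
Eliminating the other unknown: ω₃ = r₂ω₂ sin(θ₄−θ₂) / [r₃ sin(θ₃−θ₄)].
Numerator sine = +0.21132; denominator sine = -0.96727.
Result = 0.031·2.5·(+0.21132) / (0.0747·(-0.96727)) = -0.22667 rad/s; magnitude 0.22667 rad/s.

0.227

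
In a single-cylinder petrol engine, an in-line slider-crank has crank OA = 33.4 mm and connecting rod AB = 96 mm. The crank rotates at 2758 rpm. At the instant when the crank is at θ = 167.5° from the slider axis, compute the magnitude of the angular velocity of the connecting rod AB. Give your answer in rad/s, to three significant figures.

ω = 288.8 rad/s (converted from 2758 rpm).
The rod makes angle φ with the slider axis where L sinφ = r sinθ; differentiating, L cosφ·φ̇ = r ω cosθ.
L cosφ = √(L² − r² sin²θ) = 0.095727 m.
|ω_rod| = r ω |cosθ| / √(L² − r² sin²θ) = 0.0334·288.8·0.97630/0.095727 = 98.382 rad/s.

98.4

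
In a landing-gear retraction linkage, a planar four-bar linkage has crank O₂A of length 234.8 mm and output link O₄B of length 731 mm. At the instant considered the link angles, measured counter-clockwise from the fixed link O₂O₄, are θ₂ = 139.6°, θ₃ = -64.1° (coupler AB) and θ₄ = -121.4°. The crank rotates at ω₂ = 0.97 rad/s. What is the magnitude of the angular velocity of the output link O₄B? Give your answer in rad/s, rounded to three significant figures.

0.149

ω₂ = 0.97 rad/s
Differentiating the loop-closure r₂e^{iθ₂}+r₃e^{iθ₃}=r₁+r₄e^{iθ₄} gives r₂ω₂e^{iθ₂}+r₃ω₃e^{iθ₃}=r₄ω₄e^{iθ₄}.
Eliminating the other unknown: ω₄ = r₂ω₂ sin(θ₂−θ₃) / [r₄ sin(θ₄−θ₃)].
Numerator sine = -0.40195; denominator sine = -0.84151.
Result = 0.2348·0.97·(-0.40195) / (0.731·(-0.84151)) = +0.14882 rad/s; magnitude 0.14882 rad/s.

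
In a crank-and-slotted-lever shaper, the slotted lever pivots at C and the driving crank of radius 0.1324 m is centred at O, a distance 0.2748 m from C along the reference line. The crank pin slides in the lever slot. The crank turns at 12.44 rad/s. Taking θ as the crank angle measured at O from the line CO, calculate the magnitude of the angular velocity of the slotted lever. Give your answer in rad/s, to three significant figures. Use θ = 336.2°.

3.96

ω = 12.44 rad/s
Crank pin A relative to C: A = (d + r cosθ, r sinθ); lever angle φ = atan2(r sinθ, d + r cosθ).
Differentiating tanφ: φ̇ = rω(d cosθ + r)/(d² + r² + 2dr cosθ).
d² + r² + 2dr cosθ = |CA|² = 0.159624 m²;  d cosθ + r = +0.38383 m.
|ω_lever| = |0.1324·12.44·+0.38383| / 0.159624 = 3.9605 rad/s.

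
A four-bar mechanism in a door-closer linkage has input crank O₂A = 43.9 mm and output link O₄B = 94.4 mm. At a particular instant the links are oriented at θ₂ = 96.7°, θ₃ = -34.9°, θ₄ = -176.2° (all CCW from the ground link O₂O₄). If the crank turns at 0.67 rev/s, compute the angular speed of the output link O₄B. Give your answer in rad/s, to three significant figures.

ω₂ = 4.21 rad/s (from 0.67 rev/s).
Differentiating the loop-closure r₂e^{iθ₂}+r₃e^{iθ₃}=r₁+r₄e^{iθ₄} gives r₂ω₂e^{iθ₂}+r₃ω₃e^{iθ₃}=r₄ω₄e^{iθ₄}.
Eliminating the other unknown: ω₄ = r₂ω₂ sin(θ₂−θ₃) / [r₄ sin(θ₄−θ₃)].
Numerator sine = +0.74780; denominator sine = -0.62524.
Result = 0.0439·4.21·(+0.74780) / (0.0944·(-0.62524)) = -2.3414 rad/s; magnitude 2.3414 rad/s.

2.34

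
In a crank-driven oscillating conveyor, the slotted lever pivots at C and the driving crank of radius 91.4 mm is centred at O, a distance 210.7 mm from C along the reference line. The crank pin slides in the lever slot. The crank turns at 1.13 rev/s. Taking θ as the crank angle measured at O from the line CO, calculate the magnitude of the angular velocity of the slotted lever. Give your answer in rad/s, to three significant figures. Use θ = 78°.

ω = 7.1 rad/s (from 1.13 rev/s).
Crank pin A relative to C: A = (d + r cosθ, r sinθ); lever angle φ = atan2(r sinθ, d + r cosθ).
Differentiating tanφ: φ̇ = rω(d cosθ + r)/(d² + r² + 2dr cosθ).
d² + r² + 2dr cosθ = |CA|² = 0.0607564 m²;  d cosθ + r = +0.13521 m.
|ω_lever| = |0.0914·7.1·+0.13521| / 0.0607564 = 1.4441 rad/s.

1.44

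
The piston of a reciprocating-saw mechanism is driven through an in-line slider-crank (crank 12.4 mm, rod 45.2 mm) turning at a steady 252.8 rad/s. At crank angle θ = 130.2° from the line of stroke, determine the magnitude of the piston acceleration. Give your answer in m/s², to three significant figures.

544

ω = 252.8 rad/s
x(θ) = r cosθ + √(L² − r² sin²θ); with ω constant, a = ω²·d²x/dθ².
d²x/dθ² = −r cosθ − r²(cos2θ)/√u − r⁴ sin²2θ/(4u^{3/2}),  u = L² − r² sin²θ = 0.00195334 m².
Substituting r = 0.0124 m, L = 0.0452 m, θ = 130.2°: d²x/dθ² = +0.0085173 m.
a = ω²·d²x/dθ² = (252.8)²·(+0.0085173) = +544.32 m/s²;  |a| = 544.32 m/s².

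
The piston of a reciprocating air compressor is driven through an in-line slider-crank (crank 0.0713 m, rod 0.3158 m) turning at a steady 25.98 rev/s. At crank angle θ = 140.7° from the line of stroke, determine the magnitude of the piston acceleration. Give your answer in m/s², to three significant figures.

1380

ω = 2π·26 = 163.2 rad/s
x(θ) = r cosθ + √(L² − r² sin²θ); with ω constant, a = ω²·d²x/dθ².
d²x/dθ² = −r cosθ − r²(cos2θ)/√u − r⁴ sin²2θ/(4u^{3/2}),  u = L² − r² sin²θ = 0.0976902 m².
Substituting r = 0.0713 m, L = 0.3158 m, θ = 140.7°: d²x/dθ² = +0.051757 m.
a = ω²·d²x/dθ² = (163.2)²·(+0.051757) = +1379.1 m/s²;  |a| = 1379.1 m/s².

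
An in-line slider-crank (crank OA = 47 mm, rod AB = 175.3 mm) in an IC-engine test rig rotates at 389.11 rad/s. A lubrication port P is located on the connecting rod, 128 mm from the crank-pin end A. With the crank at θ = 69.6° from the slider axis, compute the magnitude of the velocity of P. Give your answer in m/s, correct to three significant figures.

ω = 389.1 rad/s.  Crank-pin speed |V_A| = rω = 18.288 m/s, perpendicular to OA.
Rod angle: sinφ = −(r/L) sinθ ⇒ φ = -14.554°; ω_rod = −rω cosθ/√(L²−r²sin²θ) = -37.57 rad/s.
V_P = V_A + ω_rod × AP, with AP = 0.128 m along the rod.
Components: V_Px = −rω sinθ − a·ω_rod·sinφ = -18.35 m/s;  V_Py = rω cosθ + a·ω_rod·cosφ = +1.7201 m/s.
|V_P| = √(V_Px² + V_Py²) = 18.43 m/s.

18.4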